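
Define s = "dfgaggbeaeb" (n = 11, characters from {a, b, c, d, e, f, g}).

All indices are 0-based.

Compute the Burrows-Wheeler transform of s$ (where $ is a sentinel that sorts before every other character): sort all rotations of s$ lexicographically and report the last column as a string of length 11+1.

begeg$badfga

rank  rotation      last
    0  $dfgaggbeaeb  b
    1  aeb$dfgaggbe  e
    2  aggbeaeb$dfg  g
    3  b$dfgaggbeae  e
    4  beaeb$dfgagg  g
    5  dfgaggbeaeb$  $
    6  eaeb$dfgaggb  b
    7  eb$dfgaggbea  a
    8  fgaggbeaeb$d  d
    9  gaggbeaeb$df  f
   10  gbeaeb$dfgag  g
   11  ggbeaeb$dfga  a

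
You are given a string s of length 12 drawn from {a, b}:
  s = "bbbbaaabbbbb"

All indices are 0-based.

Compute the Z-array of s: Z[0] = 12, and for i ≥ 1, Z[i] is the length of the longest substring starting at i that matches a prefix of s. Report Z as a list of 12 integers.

[12, 3, 2, 1, 0, 0, 0, 4, 4, 3, 2, 1]

Z[0]=12
i=1: i≥r, start 0; Z[1]=3 scan→box=[1,4)
i=2: min(r-i=2, Z[1]=3)=2; Z[2]=2
i=3: min(r-i=1, Z[2]=2)=1; Z[3]=1
i=4: i≥r, start 0; Z[4]=0
i=5: i≥r, start 0; Z[5]=0
i=6: i≥r, start 0; Z[6]=0
i=7: i≥r, start 0; Z[7]=4 scan→box=[7,11)
i=8: min(r-i=3, Z[1]=3)=3; Z[8]=4 scan→box=[8,12)
i=9: min(r-i=3, Z[1]=3)=3; Z[9]=3
i=10: min(r-i=2, Z[2]=2)=2; Z[10]=2
i=11: min(r-i=1, Z[3]=1)=1; Z[11]=1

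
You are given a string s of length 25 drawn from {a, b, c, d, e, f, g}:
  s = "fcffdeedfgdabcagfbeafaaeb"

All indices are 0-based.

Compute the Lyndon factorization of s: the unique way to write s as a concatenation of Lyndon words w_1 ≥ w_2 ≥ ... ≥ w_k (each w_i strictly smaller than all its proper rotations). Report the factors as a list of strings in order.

emit factor 1: 'f' (i=0, period=1)
emit factor 2: 'cffdeedfgd' (i=1, period=10)
emit factor 3: 'abcagfbeaf' (i=11, period=10)
emit factor 4: 'aaeb' (i=21, period=4)

["f", "cffdeedfgd", "abcagfbeaf", "aaeb"]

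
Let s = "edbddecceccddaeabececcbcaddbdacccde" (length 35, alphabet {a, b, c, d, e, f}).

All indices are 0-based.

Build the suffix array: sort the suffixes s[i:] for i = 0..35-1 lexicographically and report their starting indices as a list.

rank→(start, suffix):
  0 → (15, 'abececcbcaddbdacccde')
  1 → (29, 'acccde')
  2 → (24, 'addbdacccde')
  3 → (13, 'aeabececcbcaddbdacccde')
  4 → (22, 'bcaddbdacccde')
  5 → (27, 'bdacccde')
  6 → (2, 'bddecceccddaeabececcbcaddbdacccde')
  7 → (16, 'bececcbcaddbdacccde')
  8 → (23, 'caddbdacccde')
  9 → (21, 'cbcaddbdacccde')
  10 → (20, 'ccbcaddbdacccde')
  11 → (30, 'cccde')
  12 → (9, 'ccddaeabececcbcaddbdacccde')
  13 → (31, 'ccde')
  14 → (6, 'cceccddaeabececcbcaddbdacccde')
  15 → (10, 'cddaeabececcbcaddbdacccde')
  16 → (32, 'cde')
  17 → (18, 'ceccbcaddbdacccde')
  18 → (7, 'ceccddaeabececcbcaddbdacccde')
  19 → (28, 'dacccde')
  20 → (12, 'daeabececcbcaddbdacccde')
  21 → (26, 'dbdacccde')
  22 → (1, 'dbddecceccddaeabececcbcaddbdacccde')
  23 → (11, 'ddaeabececcbcaddbdacccde')
  24 → (25, 'ddbdacccde')
  25 → (3, 'ddecceccddaeabececcbcaddbdacccde')
  26 → (33, 'de')
  27 → (4, 'decceccddaeabececcbcaddbdacccde')
  28 → (34, 'e')
  29 → (14, 'eabececcbcaddbdacccde')
  30 → (19, 'eccbcaddbdacccde')
  31 → (8, 'eccddaeabececcbcaddbdacccde')
  32 → (5, 'ecceccddaeabececcbcaddbdacccde')
  33 → (17, 'ececcbcaddbdacccde')
  34 → (0, 'edbddecceccddaeabececcbcaddbdacccde')

[15, 29, 24, 13, 22, 27, 2, 16, 23, 21, 20, 30, 9, 31, 6, 10, 32, 18, 7, 28, 12, 26, 1, 11, 25, 3, 33, 4, 34, 14, 19, 8, 5, 17, 0]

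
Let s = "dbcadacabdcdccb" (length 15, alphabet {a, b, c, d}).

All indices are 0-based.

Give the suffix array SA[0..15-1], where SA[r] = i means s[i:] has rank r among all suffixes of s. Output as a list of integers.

[7, 5, 3, 14, 1, 8, 6, 2, 13, 12, 10, 4, 0, 11, 9]

sorted suffixes:
  #0 SA[0]=7  'abdcdccb'
  #1 SA[1]=5  'acabdcdccb'
  #2 SA[2]=3  'adacabdcdccb'
  #3 SA[3]=14  'b'
  #4 SA[4]=1  'bcadacabdcdccb'
  #5 SA[5]=8  'bdcdccb'
  #6 SA[6]=6  'cabdcdccb'
  #7 SA[7]=2  'cadacabdcdccb'
  #8 SA[8]=13  'cb'
  #9 SA[9]=12  'ccb'
  #10 SA[10]=10  'cdccb'
  #11 SA[11]=4  'dacabdcdccb'
  #12 SA[12]=0  'dbcadacabdcdccb'
  #13 SA[13]=11  'dccb'
  #14 SA[14]=9  'dcdccb'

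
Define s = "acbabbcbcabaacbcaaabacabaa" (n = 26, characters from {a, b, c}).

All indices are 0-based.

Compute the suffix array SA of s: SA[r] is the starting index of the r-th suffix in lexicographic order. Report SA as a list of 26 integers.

rank | idx | suffix
   0 |  25 | a
   1 |  24 | aa
   2 |  16 | aaabacabaa
   3 |  17 | aabacabaa
   4 |  11 | aacbcaaabacabaa
   5 |  22 | abaa
   6 |   9 | abaacbcaaabacabaa
   7 |  18 | abacabaa
   8 |   3 | abbcbcabaacbcaaabacabaa
   9 |  20 | acabaa
  10 |   0 | acbabbcbcabaacbcaaabacabaa
  11 |  12 | acbcaaabacabaa
  12 |  23 | baa
  13 |  10 | baacbcaaabacabaa
  14 |   2 | babbcbcabaacbcaaabacabaa
  15 |  19 | bacabaa
  16 |   4 | bbcbcabaacbcaaabacabaa
  17 |  14 | bcaaabacabaa
  18 |   7 | bcabaacbcaaabacabaa
  19 |   5 | bcbcabaacbcaaabacabaa
  20 |  15 | caaabacabaa
  21 |  21 | cabaa
  22 |   8 | cabaacbcaaabacabaa
  23 |   1 | cbabbcbcabaacbcaaabacabaa
  24 |  13 | cbcaaabacabaa
  25 |   6 | cbcabaacbcaaabacabaa

[25, 24, 16, 17, 11, 22, 9, 18, 3, 20, 0, 12, 23, 10, 2, 19, 4, 14, 7, 5, 15, 21, 8, 1, 13, 6]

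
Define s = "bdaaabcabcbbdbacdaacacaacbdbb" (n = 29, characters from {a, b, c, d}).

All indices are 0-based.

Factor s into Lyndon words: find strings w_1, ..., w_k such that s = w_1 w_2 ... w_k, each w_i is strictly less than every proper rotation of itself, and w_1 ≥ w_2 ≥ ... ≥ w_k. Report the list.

["bd", "aaabcabcbbdbacdaacacaacbdbb"]

emit factor 1: 'bd' (i=0, period=2)
emit factor 2: 'aaabcabcbbdbacdaacacaacbdbb' (i=2, period=27)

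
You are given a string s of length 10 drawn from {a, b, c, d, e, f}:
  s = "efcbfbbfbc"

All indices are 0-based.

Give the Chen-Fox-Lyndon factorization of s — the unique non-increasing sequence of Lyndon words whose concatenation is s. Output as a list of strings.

emit factor 1: 'ef' (i=0, period=2)
emit factor 2: 'c' (i=2, period=1)
emit factor 3: 'bf' (i=3, period=2)
emit factor 4: 'bbfbc' (i=5, period=5)

["ef", "c", "bf", "bbfbc"]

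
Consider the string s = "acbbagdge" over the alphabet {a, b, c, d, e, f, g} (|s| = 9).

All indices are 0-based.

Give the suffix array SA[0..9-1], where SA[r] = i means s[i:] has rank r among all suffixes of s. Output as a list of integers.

sorted suffixes:
  #0 SA[0]=0  'acbbagdge'
  #1 SA[1]=4  'agdge'
  #2 SA[2]=3  'bagdge'
  #3 SA[3]=2  'bbagdge'
  #4 SA[4]=1  'cbbagdge'
  #5 SA[5]=6  'dge'
  #6 SA[6]=8  'e'
  #7 SA[7]=5  'gdge'
  #8 SA[8]=7  'ge'

[0, 4, 3, 2, 1, 6, 8, 5, 7]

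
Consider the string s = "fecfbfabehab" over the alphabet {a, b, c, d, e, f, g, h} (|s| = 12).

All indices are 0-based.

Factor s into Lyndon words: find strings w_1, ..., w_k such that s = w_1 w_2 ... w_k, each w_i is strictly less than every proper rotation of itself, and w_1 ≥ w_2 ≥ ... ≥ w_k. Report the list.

emit factor 1: 'f' (i=0, period=1)
emit factor 2: 'e' (i=1, period=1)
emit factor 3: 'cf' (i=2, period=2)
emit factor 4: 'bf' (i=4, period=2)
emit factor 5: 'abeh' (i=6, period=4)
emit factor 6: 'ab' (i=10, period=2)

["f", "e", "cf", "bf", "abeh", "ab"]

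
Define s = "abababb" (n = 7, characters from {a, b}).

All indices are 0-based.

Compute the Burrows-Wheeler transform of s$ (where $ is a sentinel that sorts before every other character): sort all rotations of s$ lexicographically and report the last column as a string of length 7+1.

rank  rotation  last
    0  $abababb  b
    1  abababb$  $
    2  ababb$ab  b
    3  abb$abab  b
    4  b$ababab  b
    5  bababb$a  a
    6  babb$aba  a
    7  bb$ababa  a

b$bbbaaa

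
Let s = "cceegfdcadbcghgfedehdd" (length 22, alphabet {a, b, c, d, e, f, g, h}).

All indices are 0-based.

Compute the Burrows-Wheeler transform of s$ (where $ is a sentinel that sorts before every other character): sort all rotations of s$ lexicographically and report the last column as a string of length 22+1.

dcdd$cbdafhefcedggehceg

rank  rotation                 last
    0  $cceegfdcadbcghgfedehdd  d
    1  adbcghgfedehdd$cceegfdc  c
    2  bcghgfedehdd$cceegfdcad  d
    3  cadbcghgfedehdd$cceegfd  d
    4  cceegfdcadbcghgfedehdd$  $
    5  ceegfdcadbcghgfedehdd$c  c
    6  cghgfedehdd$cceegfdcadb  b
    7  d$cceegfdcadbcghgfedehd  d
    8  dbcghgfedehdd$cceegfdca  a
    9  dcadbcghgfedehdd$cceegf  f
   10  dd$cceegfdcadbcghgfedeh  h
   11  dehdd$cceegfdcadbcghgfe  e
   12  edehdd$cceegfdcadbcghgf  f
   13  eegfdcadbcghgfedehdd$cc  c
   14  egfdcadbcghgfedehdd$cce  e
   15  ehdd$cceegfdcadbcghgfed  d
   16  fdcadbcghgfedehdd$cceeg  g
   17  fedehdd$cceegfdcadbcghg  g
   18  gfdcadbcghgfedehdd$ccee  e
   19  gfedehdd$cceegfdcadbcgh  h
   20  ghgfedehdd$cceegfdcadbc  c
   21  hdd$cceegfdcadbcghgfede  e
   22  hgfedehdd$cceegfdcadbcg  g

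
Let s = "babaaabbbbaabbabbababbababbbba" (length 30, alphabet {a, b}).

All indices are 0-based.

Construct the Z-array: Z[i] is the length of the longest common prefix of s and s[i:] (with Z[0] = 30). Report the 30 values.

[30, 0, 2, 0, 0, 0, 1, 1, 1, 2, 0, 0, 1, 3, 0, 1, 4, 0, 3, 0, 1, 4, 0, 3, 0, 1, 1, 1, 2, 0]

Z[0]=30
i=1: fresh scan; Z[1]=0
i=2: fresh scan; Z[2]=2 extend→box=[2,4)
i=3: min(r-i=1, Z[1]=0)=0; Z[3]=0
i=4: fresh scan; Z[4]=0
i=5: fresh scan; Z[5]=0
i=6: fresh scan; Z[6]=1 extend→box=[6,7)
i=7: fresh scan; Z[7]=1 extend→box=[7,8)
i=8: fresh scan; Z[8]=1 extend→box=[8,9)
i=9: fresh scan; Z[9]=2 extend→box=[9,11)
i=10: min(r-i=1, Z[1]=0)=0; Z[10]=0
i=11: fresh scan; Z[11]=0
i=12: fresh scan; Z[12]=1 extend→box=[12,13)
i=13: fresh scan; Z[13]=3 extend→box=[13,16)
i=14: min(r-i=2, Z[1]=0)=0; Z[14]=0
i=15: min(r-i=1, Z[2]=2)=1; Z[15]=1
i=16: fresh scan; Z[16]=4 extend→box=[16,20)
i=17: min(r-i=3, Z[1]=0)=0; Z[17]=0
i=18: min(r-i=2, Z[2]=2)=2; Z[18]=3 extend→box=[18,21)
i=19: min(r-i=2, Z[1]=0)=0; Z[19]=0
i=20: min(r-i=1, Z[2]=2)=1; Z[20]=1
i=21: fresh scan; Z[21]=4 extend→box=[21,25)
i=22: min(r-i=3, Z[1]=0)=0; Z[22]=0
i=23: min(r-i=2, Z[2]=2)=2; Z[23]=3 extend→box=[23,26)
i=24: min(r-i=2, Z[1]=0)=0; Z[24]=0
i=25: min(r-i=1, Z[2]=2)=1; Z[25]=1
i=26: fresh scan; Z[26]=1 extend→box=[26,27)
i=27: fresh scan; Z[27]=1 extend→box=[27,28)
i=28: fresh scan; Z[28]=2 extend→box=[28,30)
i=29: min(r-i=1, Z[1]=0)=0; Z[29]=0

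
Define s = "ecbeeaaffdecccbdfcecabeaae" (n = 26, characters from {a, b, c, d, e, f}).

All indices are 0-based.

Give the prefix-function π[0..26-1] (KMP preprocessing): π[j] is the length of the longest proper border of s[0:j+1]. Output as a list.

[0, 0, 0, 1, 1, 0, 0, 0, 0, 0, 1, 2, 0, 0, 0, 0, 0, 0, 1, 2, 0, 0, 1, 0, 0, 1]

π[0] = 0
j=1 s[j]='c': π[1]=0 (border '')
j=2 s[j]='b': π[2]=0 (border '')
j=3 s[j]='e': π[3]=1 (border 'e')
j=4 s[j]='e': k: 1→0; π[4]=1 (border 'e')
j=5 s[j]='a': k: 1→0; π[5]=0 (border '')
j=6 s[j]='a': π[6]=0 (border '')
j=7 s[j]='f': π[7]=0 (border '')
j=8 s[j]='f': π[8]=0 (border '')
j=9 s[j]='d': π[9]=0 (border '')
j=10 s[j]='e': π[10]=1 (border 'e')
j=11 s[j]='c': π[11]=2 (border 'ec')
j=12 s[j]='c': k: 2→0; π[12]=0 (border '')
j=13 s[j]='c': π[13]=0 (border '')
j=14 s[j]='b': π[14]=0 (border '')
j=15 s[j]='d': π[15]=0 (border '')
j=16 s[j]='f': π[16]=0 (border '')
j=17 s[j]='c': π[17]=0 (border '')
j=18 s[j]='e': π[18]=1 (border 'e')
j=19 s[j]='c': π[19]=2 (border 'ec')
j=20 s[j]='a': k: 2→0; π[20]=0 (border '')
j=21 s[j]='b': π[21]=0 (border '')
j=22 s[j]='e': π[22]=1 (border 'e')
j=23 s[j]='a': k: 1→0; π[23]=0 (border '')
j=24 s[j]='a': π[24]=0 (border '')
j=25 s[j]='e': π[25]=1 (border 'e')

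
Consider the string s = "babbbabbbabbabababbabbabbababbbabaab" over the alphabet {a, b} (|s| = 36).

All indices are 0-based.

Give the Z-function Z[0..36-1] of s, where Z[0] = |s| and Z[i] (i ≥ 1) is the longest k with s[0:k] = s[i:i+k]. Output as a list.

Z[0]=36
i=1: fresh scan; Z[1]=0
i=2: fresh scan; Z[2]=1 grow→box=[2,3)
i=3: fresh scan; Z[3]=1 grow→box=[3,4)
i=4: fresh scan; Z[4]=8 grow→box=[4,12)
i=5: min(r-i=7, Z[1]=0)=0; Z[5]=0
i=6: min(r-i=6, Z[2]=1)=1; Z[6]=1
i=7: min(r-i=5, Z[3]=1)=1; Z[7]=1
i=8: min(r-i=4, Z[4]=8)=4; Z[8]=4
i=9: min(r-i=3, Z[5]=0)=0; Z[9]=0
i=10: min(r-i=2, Z[6]=1)=1; Z[10]=1
i=11: min(r-i=1, Z[7]=1)=1; Z[11]=3 grow→box=[11,14)
i=12: min(r-i=2, Z[1]=0)=0; Z[12]=0
i=13: min(r-i=1, Z[2]=1)=1; Z[13]=3 grow→box=[13,16)
i=14: min(r-i=2, Z[1]=0)=0; Z[14]=0
i=15: min(r-i=1, Z[2]=1)=1; Z[15]=4 grow→box=[15,19)
i=16: min(r-i=3, Z[1]=0)=0; Z[16]=0
i=17: min(r-i=2, Z[2]=1)=1; Z[17]=1
i=18: min(r-i=1, Z[3]=1)=1; Z[18]=4 grow→box=[18,22)
i=19: min(r-i=3, Z[1]=0)=0; Z[19]=0
i=20: min(r-i=2, Z[2]=1)=1; Z[20]=1
i=21: min(r-i=1, Z[3]=1)=1; Z[21]=4 grow→box=[21,25)
i=22: min(r-i=3, Z[1]=0)=0; Z[22]=0
i=23: min(r-i=2, Z[2]=1)=1; Z[23]=1
i=24: min(r-i=1, Z[3]=1)=1; Z[24]=3 grow→box=[24,27)
i=25: min(r-i=2, Z[1]=0)=0; Z[25]=0
i=26: min(r-i=1, Z[2]=1)=1; Z[26]=7 grow→box=[26,33)
i=27: min(r-i=6, Z[1]=0)=0; Z[27]=0
i=28: min(r-i=5, Z[2]=1)=1; Z[28]=1
i=29: min(r-i=4, Z[3]=1)=1; Z[29]=1
i=30: min(r-i=3, Z[4]=8)=3; Z[30]=3
i=31: min(r-i=2, Z[5]=0)=0; Z[31]=0
i=32: min(r-i=1, Z[6]=1)=1; Z[32]=2 grow→box=[32,34)
i=33: min(r-i=1, Z[1]=0)=0; Z[33]=0
i=34: fresh scan; Z[34]=0
i=35: fresh scan; Z[35]=1 grow→box=[35,36)

[36, 0, 1, 1, 8, 0, 1, 1, 4, 0, 1, 3, 0, 3, 0, 4, 0, 1, 4, 0, 1, 4, 0, 1, 3, 0, 7, 0, 1, 1, 3, 0, 2, 0, 0, 1]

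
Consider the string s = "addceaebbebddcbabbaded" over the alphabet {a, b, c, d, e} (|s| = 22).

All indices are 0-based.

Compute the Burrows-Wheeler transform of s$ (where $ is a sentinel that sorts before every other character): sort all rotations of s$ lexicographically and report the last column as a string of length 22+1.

rank  rotation                 last
    0  $addceaebbebddcbabbaded  d
    1  abbaded$addceaebbebddcb  b
    2  addceaebbebddcbabbaded$  $
    3  aded$addceaebbebddcbabb  b
    4  aebbebddcbabbaded$addce  e
    5  babbaded$addceaebbebddc  c
    6  baded$addceaebbebddcbab  b
    7  bbaded$addceaebbebddcba  a
    8  bbebddcbabbaded$addceae  e
    9  bddcbabbaded$addceaebbe  e
   10  bebddcbabbaded$addceaeb  b
   11  cbabbaded$addceaebbebdd  d
   12  ceaebbebddcbabbaded$add  d
   13  d$addceaebbebddcbabbade  e
   14  dcbabbaded$addceaebbebd  d
   15  dceaebbebddcbabbaded$ad  d
   16  ddcbabbaded$addceaebbeb  b
   17  ddceaebbebddcbabbaded$a  a
   18  ded$addceaebbebddcbabba  a
   19  eaebbebddcbabbaded$addc  c
   20  ebbebddcbabbaded$addcea  a
   21  ebddcbabbaded$addceaebb  b
   22  ed$addceaebbebddcbabbad  d

db$becbaeebddeddbaacabd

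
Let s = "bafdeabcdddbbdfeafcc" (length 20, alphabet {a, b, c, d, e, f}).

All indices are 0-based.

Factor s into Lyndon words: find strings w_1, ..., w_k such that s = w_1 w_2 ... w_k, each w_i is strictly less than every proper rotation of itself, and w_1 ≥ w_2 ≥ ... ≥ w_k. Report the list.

emit factor 1: 'b' (i=0, period=1)
emit factor 2: 'afde' (i=1, period=4)
emit factor 3: 'abcdddbbdfeafcc' (i=5, period=15)

["b", "afde", "abcdddbbdfeafcc"]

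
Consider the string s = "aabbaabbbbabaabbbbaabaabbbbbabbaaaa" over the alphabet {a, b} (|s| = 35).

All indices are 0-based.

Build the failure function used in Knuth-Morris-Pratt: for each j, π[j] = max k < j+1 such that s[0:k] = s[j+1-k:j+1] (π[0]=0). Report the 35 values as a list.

π[0] = 0
j=1 s[j]='a': π[1]=1 (border 'a')
j=2 s[j]='b': k: 1→0; π[2]=0 (border '')
j=3 s[j]='b': π[3]=0 (border '')
j=4 s[j]='a': π[4]=1 (border 'a')
j=5 s[j]='a': π[5]=2 (border 'aa')
j=6 s[j]='b': π[6]=3 (border 'aab')
j=7 s[j]='b': π[7]=4 (border 'aabb')
j=8 s[j]='b': k: 4→0; π[8]=0 (border '')
j=9 s[j]='b': π[9]=0 (border '')
j=10 s[j]='a': π[10]=1 (border 'a')
j=11 s[j]='b': k: 1→0; π[11]=0 (border '')
j=12 s[j]='a': π[12]=1 (border 'a')
j=13 s[j]='a': π[13]=2 (border 'aa')
j=14 s[j]='b': π[14]=3 (border 'aab')
j=15 s[j]='b': π[15]=4 (border 'aabb')
j=16 s[j]='b': k: 4→0; π[16]=0 (border '')
j=17 s[j]='b': π[17]=0 (border '')
j=18 s[j]='a': π[18]=1 (border 'a')
j=19 s[j]='a': π[19]=2 (border 'aa')
j=20 s[j]='b': π[20]=3 (border 'aab')
j=21 s[j]='a': k: 3→0; π[21]=1 (border 'a')
j=22 s[j]='a': π[22]=2 (border 'aa')
j=23 s[j]='b': π[23]=3 (border 'aab')
j=24 s[j]='b': π[24]=4 (border 'aabb')
j=25 s[j]='b': k: 4→0; π[25]=0 (border '')
j=26 s[j]='b': π[26]=0 (border '')
j=27 s[j]='b': π[27]=0 (border '')
j=28 s[j]='a': π[28]=1 (border 'a')
j=29 s[j]='b': k: 1→0; π[29]=0 (border '')
j=30 s[j]='b': π[30]=0 (border '')
j=31 s[j]='a': π[31]=1 (border 'a')
j=32 s[j]='a': π[32]=2 (border 'aa')
j=33 s[j]='a': k: 2→1; π[33]=2 (border 'aa')
j=34 s[j]='a': k: 2→1; π[34]=2 (border 'aa')

[0, 1, 0, 0, 1, 2, 3, 4, 0, 0, 1, 0, 1, 2, 3, 4, 0, 0, 1, 2, 3, 1, 2, 3, 4, 0, 0, 0, 1, 0, 0, 1, 2, 2, 2]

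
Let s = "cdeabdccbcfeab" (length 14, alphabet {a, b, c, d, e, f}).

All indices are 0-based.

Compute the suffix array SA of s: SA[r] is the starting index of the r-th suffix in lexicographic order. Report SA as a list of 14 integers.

sorted suffixes:
  #0 SA[0]=12  'ab'
  #1 SA[1]=3  'abdccbcfeab'
  #2 SA[2]=13  'b'
  #3 SA[3]=8  'bcfeab'
  #4 SA[4]=4  'bdccbcfeab'
  #5 SA[5]=7  'cbcfeab'
  #6 SA[6]=6  'ccbcfeab'
  #7 SA[7]=0  'cdeabdccbcfeab'
  #8 SA[8]=9  'cfeab'
  #9 SA[9]=5  'dccbcfeab'
  #10 SA[10]=1  'deabdccbcfeab'
  #11 SA[11]=11  'eab'
  #12 SA[12]=2  'eabdccbcfeab'
  #13 SA[13]=10  'feab'

[12, 3, 13, 8, 4, 7, 6, 0, 9, 5, 1, 11, 2, 10]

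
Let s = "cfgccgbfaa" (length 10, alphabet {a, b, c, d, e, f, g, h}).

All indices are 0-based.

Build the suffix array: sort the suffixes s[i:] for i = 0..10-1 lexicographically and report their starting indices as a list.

[9, 8, 6, 3, 0, 4, 7, 1, 5, 2]

rank→(start, suffix):
  0 → (9, 'a')
  1 → (8, 'aa')
  2 → (6, 'bfaa')
  3 → (3, 'ccgbfaa')
  4 → (0, 'cfgccgbfaa')
  5 → (4, 'cgbfaa')
  6 → (7, 'faa')
  7 → (1, 'fgccgbfaa')
  8 → (5, 'gbfaa')
  9 → (2, 'gccgbfaa')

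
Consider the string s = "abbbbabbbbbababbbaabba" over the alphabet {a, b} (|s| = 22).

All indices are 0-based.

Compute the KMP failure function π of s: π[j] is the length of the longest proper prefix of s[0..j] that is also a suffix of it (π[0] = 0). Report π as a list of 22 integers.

[0, 0, 0, 0, 0, 1, 2, 3, 4, 5, 0, 1, 2, 1, 2, 3, 4, 1, 1, 2, 3, 1]

π[0] = 0
j=1 s[j]='b': π[1]=0 (border '')
j=2 s[j]='b': π[2]=0 (border '')
j=3 s[j]='b': π[3]=0 (border '')
j=4 s[j]='b': π[4]=0 (border '')
j=5 s[j]='a': π[5]=1 (border 'a')
j=6 s[j]='b': π[6]=2 (border 'ab')
j=7 s[j]='b': π[7]=3 (border 'abb')
j=8 s[j]='b': π[8]=4 (border 'abbb')
j=9 s[j]='b': π[9]=5 (border 'abbbb')
j=10 s[j]='b': k: 5→0; π[10]=0 (border '')
j=11 s[j]='a': π[11]=1 (border 'a')
j=12 s[j]='b': π[12]=2 (border 'ab')
j=13 s[j]='a': k: 2→0; π[13]=1 (border 'a')
j=14 s[j]='b': π[14]=2 (border 'ab')
j=15 s[j]='b': π[15]=3 (border 'abb')
j=16 s[j]='b': π[16]=4 (border 'abbb')
j=17 s[j]='a': k: 4→0; π[17]=1 (border 'a')
j=18 s[j]='a': k: 1→0; π[18]=1 (border 'a')
j=19 s[j]='b': π[19]=2 (border 'ab')
j=20 s[j]='b': π[20]=3 (border 'abb')
j=21 s[j]='a': k: 3→0; π[21]=1 (border 'a')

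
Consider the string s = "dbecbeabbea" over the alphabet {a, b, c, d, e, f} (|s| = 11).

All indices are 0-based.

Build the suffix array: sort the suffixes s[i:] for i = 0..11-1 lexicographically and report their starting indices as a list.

[10, 6, 7, 8, 4, 1, 3, 0, 9, 5, 2]

rank→(start, suffix):
  0 → (10, 'a')
  1 → (6, 'abbea')
  2 → (7, 'bbea')
  3 → (8, 'bea')
  4 → (4, 'beabbea')
  5 → (1, 'becbeabbea')
  6 → (3, 'cbeabbea')
  7 → (0, 'dbecbeabbea')
  8 → (9, 'ea')
  9 → (5, 'eabbea')
  10 → (2, 'ecbeabbea')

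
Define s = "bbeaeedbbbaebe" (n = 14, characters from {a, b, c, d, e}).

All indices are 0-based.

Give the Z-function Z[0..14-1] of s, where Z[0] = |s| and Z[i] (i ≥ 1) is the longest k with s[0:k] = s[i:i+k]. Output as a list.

Z[0]=14
i=1: outside box; Z[1]=1 scan→box=[1,2)
i=2: outside box; Z[2]=0
i=3: outside box; Z[3]=0
i=4: outside box; Z[4]=0
i=5: outside box; Z[5]=0
i=6: outside box; Z[6]=0
i=7: outside box; Z[7]=2 scan→box=[7,9)
i=8: min(r-i=1, Z[1]=1)=1; Z[8]=2 scan→box=[8,10)
i=9: min(r-i=1, Z[1]=1)=1; Z[9]=1
i=10: outside box; Z[10]=0
i=11: outside box; Z[11]=0
i=12: outside box; Z[12]=1 scan→box=[12,13)
i=13: outside box; Z[13]=0

[14, 1, 0, 0, 0, 0, 0, 2, 2, 1, 0, 0, 1, 0]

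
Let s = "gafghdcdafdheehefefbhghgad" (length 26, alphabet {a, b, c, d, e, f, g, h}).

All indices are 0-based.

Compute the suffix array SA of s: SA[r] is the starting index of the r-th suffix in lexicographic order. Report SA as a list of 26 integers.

rank→(start, suffix):
  0 → (24, 'ad')
  1 → (8, 'afdheehefefbhghgad')
  2 → (1, 'afghdcdafdheehefefbhghgad')
  3 → (19, 'bhghgad')
  4 → (6, 'cdafdheehefefbhghgad')
  5 → (25, 'd')
  6 → (7, 'dafdheehefefbhghgad')
  7 → (5, 'dcdafdheehefefbhghgad')
  8 → (10, 'dheehefefbhghgad')
  9 → (12, 'eehefefbhghgad')
  10 → (17, 'efbhghgad')
  11 → (15, 'efefbhghgad')
  12 → (13, 'ehefefbhghgad')
  13 → (18, 'fbhghgad')
  14 → (9, 'fdheehefefbhghgad')
  15 → (16, 'fefbhghgad')
  16 → (2, 'fghdcdafdheehefefbhghgad')
  17 → (23, 'gad')
  18 → (0, 'gafghdcdafdheehefefbhghgad')
  19 → (3, 'ghdcdafdheehefefbhghgad')
  20 → (21, 'ghgad')
  21 → (4, 'hdcdafdheehefefbhghgad')
  22 → (11, 'heehefefbhghgad')
  23 → (14, 'hefefbhghgad')
  24 → (22, 'hgad')
  25 → (20, 'hghgad')

[24, 8, 1, 19, 6, 25, 7, 5, 10, 12, 17, 15, 13, 18, 9, 16, 2, 23, 0, 3, 21, 4, 11, 14, 22, 20]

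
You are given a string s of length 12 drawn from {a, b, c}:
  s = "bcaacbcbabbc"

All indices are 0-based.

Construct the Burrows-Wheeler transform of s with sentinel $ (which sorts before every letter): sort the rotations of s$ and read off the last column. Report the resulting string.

rank  rotation       last
    0  $bcaacbcbabbc  c
    1  aacbcbabbc$bc  c
    2  abbc$bcaacbcb  b
    3  acbcbabbc$bca  a
    4  babbc$bcaacbc  c
    5  bbc$bcaacbcba  a
    6  bc$bcaacbcbab  b
    7  bcaacbcbabbc$  $
    8  bcbabbc$bcaac  c
    9  c$bcaacbcbabb  b
   10  caacbcbabbc$b  b
   11  cbabbc$bcaacb  b
   12  cbcbabbc$bcaa  a

ccbacab$cbbba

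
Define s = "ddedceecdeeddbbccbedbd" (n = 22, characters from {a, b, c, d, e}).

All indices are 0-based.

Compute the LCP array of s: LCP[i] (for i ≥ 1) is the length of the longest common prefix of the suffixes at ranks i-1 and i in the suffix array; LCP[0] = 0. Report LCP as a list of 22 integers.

rank | idx | suffix
   0 |  13 | bbccbedbd
   1 |  14 | bccbedbd
   2 |  20 | bd
   3 |  17 | bedbd
   4 |  16 | cbedbd
   5 |  15 | ccbedbd
   6 |   7 | cdeeddbbccbedbd
   7 |   4 | ceecdeeddbbccbedbd
   8 |  21 | d
   9 |  12 | dbbccbedbd
  10 |  19 | dbd
  11 |   3 | dceecdeeddbbccbedbd
  12 |  11 | ddbbccbedbd
  13 |   0 | ddedceecdeeddbbccbedbd
  14 |   1 | dedceecdeeddbbccbedbd
  15 |   8 | deeddbbccbedbd
  16 |   6 | ecdeeddbbccbedbd
  17 |  18 | edbd
  18 |   2 | edceecdeeddbbccbedbd
  19 |  10 | eddbbccbedbd
  20 |   5 | eecdeeddbbccbedbd
  21 |   9 | eeddbbccbedbd

SA = [13, 14, 20, 17, 16, 15, 7, 4, 21, 12, 19, 3, 11, 0, 1, 8, 6, 18, 2, 10, 5, 9]
i: (SA[i-1],SA[i]) lcp shared
  1: (13,14) 1 'b'
  2: (14,20) 1 'b'
  3: (20,17) 1 'b'
  4: (17,16) 0 ''
  5: (16,15) 1 'c'
  6: (15,7) 1 'c'
  7: (7,4) 1 'c'
  8: (4,21) 0 ''
  9: (21,12) 1 'd'
  10: (12,19) 2 'db'
  11: (19,3) 1 'd'
  12: (3,11) 1 'd'
  13: (11,0) 2 'dd'
  14: (0,1) 1 'd'
  15: (1,8) 2 'de'
  16: (8,6) 0 ''
  17: (6,18) 1 'e'
  18: (18,2) 2 'ed'
  19: (2,10) 2 'ed'
  20: (10,5) 1 'e'
  21: (5,9) 2 'ee'

[0, 1, 1, 1, 0, 1, 1, 1, 0, 1, 2, 1, 1, 2, 1, 2, 0, 1, 2, 2, 1, 2]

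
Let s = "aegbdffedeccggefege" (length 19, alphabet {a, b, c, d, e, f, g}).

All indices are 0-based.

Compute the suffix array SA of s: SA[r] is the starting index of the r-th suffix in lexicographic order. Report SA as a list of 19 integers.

sorted suffixes:
  #0 SA[0]=0  'aegbdffedeccggefege'
  #1 SA[1]=3  'bdffedeccggefege'
  #2 SA[2]=10  'ccggefege'
  #3 SA[3]=11  'cggefege'
  #4 SA[4]=8  'deccggefege'
  #5 SA[5]=4  'dffedeccggefege'
  #6 SA[6]=18  'e'
  #7 SA[7]=9  'eccggefege'
  #8 SA[8]=7  'edeccggefege'
  #9 SA[9]=14  'efege'
  #10 SA[10]=1  'egbdffedeccggefege'
  #11 SA[11]=16  'ege'
  #12 SA[12]=6  'fedeccggefege'
  #13 SA[13]=15  'fege'
  #14 SA[14]=5  'ffedeccggefege'
  #15 SA[15]=2  'gbdffedeccggefege'
  #16 SA[16]=17  'ge'
  #17 SA[17]=13  'gefege'
  #18 SA[18]=12  'ggefege'

[0, 3, 10, 11, 8, 4, 18, 9, 7, 14, 1, 16, 6, 15, 5, 2, 17, 13, 12]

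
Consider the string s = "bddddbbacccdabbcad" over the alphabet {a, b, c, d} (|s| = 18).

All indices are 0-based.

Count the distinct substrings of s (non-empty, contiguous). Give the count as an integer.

152

rank | idx | suffix
   0 |  12 | abbcad
   1 |   7 | acccdabbcad
   2 |  16 | ad
   3 |   6 | bacccdabbcad
   4 |   5 | bbacccdabbcad
   5 |  13 | bbcad
   6 |  14 | bcad
   7 |   0 | bddddbbacccdabbcad
   8 |  15 | cad
   9 |   8 | cccdabbcad
  10 |   9 | ccdabbcad
  11 |  10 | cdabbcad
  12 |  17 | d
  13 |  11 | dabbcad
  14 |   4 | dbbacccdabbcad
  15 |   3 | ddbbacccdabbcad
  16 |   2 | dddbbacccdabbcad
  17 |   1 | ddddbbacccdabbcad

SA = [12, 7, 16, 6, 5, 13, 14, 0, 15, 8, 9, 10, 17, 11, 4, 3, 2, 1]
[i] adj suffixes → lcp
  [1] 12/7 → 1 ('a')
  [2] 7/16 → 1 ('a')
  [3] 16/6 → 0 ('')
  [4] 6/5 → 1 ('b')
  [5] 5/13 → 2 ('bb')
  [6] 13/14 → 1 ('b')
  [7] 14/0 → 1 ('b')
  [8] 0/15 → 0 ('')
  [9] 15/8 → 1 ('c')
  [10] 8/9 → 2 ('cc')
  [11] 9/10 → 1 ('c')
  [12] 10/17 → 0 ('')
  [13] 17/11 → 1 ('d')
  [14] 11/4 → 1 ('d')
  [15] 4/3 → 1 ('d')
  [16] 3/2 → 2 ('dd')
  [17] 2/1 → 3 ('ddd')

n(n+1)/2 = 18·19/2 = 171
Σ LCP = 0 + 1 + 1 + 0 + 1 + 2 + 1 + 1 + 0 + 1 + 2 + 1 + 0 + 1 + 1 + 1 + 2 + 3 = 19
distinct = 171 − 19 = 152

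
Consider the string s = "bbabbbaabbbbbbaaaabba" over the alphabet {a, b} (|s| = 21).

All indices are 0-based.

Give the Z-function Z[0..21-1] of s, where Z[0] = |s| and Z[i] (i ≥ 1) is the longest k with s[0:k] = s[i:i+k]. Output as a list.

[21, 1, 0, 2, 3, 1, 0, 0, 2, 2, 2, 2, 3, 1, 0, 0, 0, 0, 3, 1, 0]

Z[0]=21
i=1: fresh scan; Z[1]=1 extend→box=[1,2)
i=2: fresh scan; Z[2]=0
i=3: fresh scan; Z[3]=2 extend→box=[3,5)
i=4: min(r-i=1, Z[1]=1)=1; Z[4]=3 extend→box=[4,7)
i=5: min(r-i=2, Z[1]=1)=1; Z[5]=1
i=6: min(r-i=1, Z[2]=0)=0; Z[6]=0
i=7: fresh scan; Z[7]=0
i=8: fresh scan; Z[8]=2 extend→box=[8,10)
i=9: min(r-i=1, Z[1]=1)=1; Z[9]=2 extend→box=[9,11)
i=10: min(r-i=1, Z[1]=1)=1; Z[10]=2 extend→box=[10,12)
i=11: min(r-i=1, Z[1]=1)=1; Z[11]=2 extend→box=[11,13)
i=12: min(r-i=1, Z[1]=1)=1; Z[12]=3 extend→box=[12,15)
i=13: min(r-i=2, Z[1]=1)=1; Z[13]=1
i=14: min(r-i=1, Z[2]=0)=0; Z[14]=0
i=15: fresh scan; Z[15]=0
i=16: fresh scan; Z[16]=0
i=17: fresh scan; Z[17]=0
i=18: fresh scan; Z[18]=3 extend→box=[18,21)
i=19: min(r-i=2, Z[1]=1)=1; Z[19]=1
i=20: min(r-i=1, Z[2]=0)=0; Z[20]=0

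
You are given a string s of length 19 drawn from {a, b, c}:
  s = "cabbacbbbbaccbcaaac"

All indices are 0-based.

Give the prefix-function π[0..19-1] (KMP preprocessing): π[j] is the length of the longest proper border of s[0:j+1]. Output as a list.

π[0] = 0
j=1 s[j]='a': π[1]=0 (border '')
j=2 s[j]='b': π[2]=0 (border '')
j=3 s[j]='b': π[3]=0 (border '')
j=4 s[j]='a': π[4]=0 (border '')
j=5 s[j]='c': π[5]=1 (border 'c')
j=6 s[j]='b': k: 1→0; π[6]=0 (border '')
j=7 s[j]='b': π[7]=0 (border '')
j=8 s[j]='b': π[8]=0 (border '')
j=9 s[j]='b': π[9]=0 (border '')
j=10 s[j]='a': π[10]=0 (border '')
j=11 s[j]='c': π[11]=1 (border 'c')
j=12 s[j]='c': k: 1→0; π[12]=1 (border 'c')
j=13 s[j]='b': k: 1→0; π[13]=0 (border '')
j=14 s[j]='c': π[14]=1 (border 'c')
j=15 s[j]='a': π[15]=2 (border 'ca')
j=16 s[j]='a': k: 2→0; π[16]=0 (border '')
j=17 s[j]='a': π[17]=0 (border '')
j=18 s[j]='c': π[18]=1 (border 'c')

[0, 0, 0, 0, 0, 1, 0, 0, 0, 0, 0, 1, 1, 0, 1, 2, 0, 0, 1]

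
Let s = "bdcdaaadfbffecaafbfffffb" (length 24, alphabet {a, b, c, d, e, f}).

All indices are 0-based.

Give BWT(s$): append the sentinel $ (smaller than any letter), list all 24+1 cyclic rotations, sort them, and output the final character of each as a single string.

rank  rotation                   last
    0  $bdcdaaadfbffecaafbfffffb  b
    1  aaadfbffecaafbfffffb$bdcd  d
    2  aadfbffecaafbfffffb$bdcda  a
    3  aafbfffffb$bdcdaaadfbffec  c
    4  adfbffecaafbfffffb$bdcdaa  a
    5  afbfffffb$bdcdaaadfbffeca  a
    6  b$bdcdaaadfbffecaafbfffff  f
    7  bdcdaaadfbffecaafbfffffb$  $
    8  bffecaafbfffffb$bdcdaaadf  f
    9  bfffffb$bdcdaaadfbffecaaf  f
   10  caafbfffffb$bdcdaaadfbffe  e
   11  cdaaadfbffecaafbfffffb$bd  d
   12  daaadfbffecaafbfffffb$bdc  c
   13  dcdaaadfbffecaafbfffffb$b  b
   14  dfbffecaafbfffffb$bdcdaaa  a
   15  ecaafbfffffb$bdcdaaadfbff  f
   16  fb$bdcdaaadfbffecaafbffff  f
   17  fbffecaafbfffffb$bdcdaaad  d
   18  fbfffffb$bdcdaaadfbffecaa  a
   19  fecaafbfffffb$bdcdaaadfbf  f
   20  ffb$bdcdaaadfbffecaafbfff  f
   21  ffecaafbfffffb$bdcdaaadfb  b
   22  fffb$bdcdaaadfbffecaafbff  f
   23  ffffb$bdcdaaadfbffecaafbf  f
   24  fffffb$bdcdaaadfbffecaafb  b

bdacaaf$ffedcbaffdaffbffb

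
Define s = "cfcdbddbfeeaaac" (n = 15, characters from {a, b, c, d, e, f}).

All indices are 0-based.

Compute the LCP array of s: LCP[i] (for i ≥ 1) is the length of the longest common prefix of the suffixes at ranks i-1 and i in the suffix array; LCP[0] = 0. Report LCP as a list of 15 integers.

[0, 2, 1, 0, 1, 0, 1, 1, 0, 2, 1, 0, 1, 0, 1]

rank→(start, suffix):
  0 → (11, 'aaac')
  1 → (12, 'aac')
  2 → (13, 'ac')
  3 → (4, 'bddbfeeaaac')
  4 → (7, 'bfeeaaac')
  5 → (14, 'c')
  6 → (2, 'cdbddbfeeaaac')
  7 → (0, 'cfcdbddbfeeaaac')
  8 → (3, 'dbddbfeeaaac')
  9 → (6, 'dbfeeaaac')
  10 → (5, 'ddbfeeaaac')
  11 → (10, 'eaaac')
  12 → (9, 'eeaaac')
  13 → (1, 'fcdbddbfeeaaac')
  14 → (8, 'feeaaac')

SA = [11, 12, 13, 4, 7, 14, 2, 0, 3, 6, 5, 10, 9, 1, 8]
rank  pair      lcp
   1  s[11:],s[12:]  2  'aa'
   2  s[12:],s[13:]  1  'a'
   3  s[13:],s[4:]  0  ''
   4  s[4:],s[7:]  1  'b'
   5  s[7:],s[14:]  0  ''
   6  s[14:],s[2:]  1  'c'
   7  s[2:],s[0:]  1  'c'
   8  s[0:],s[3:]  0  ''
   9  s[3:],s[6:]  2  'db'
  10  s[6:],s[5:]  1  'd'
  11  s[5:],s[10:]  0  ''
  12  s[10:],s[9:]  1  'e'
  13  s[9:],s[1:]  0  ''
  14  s[1:],s[8:]  1  'f'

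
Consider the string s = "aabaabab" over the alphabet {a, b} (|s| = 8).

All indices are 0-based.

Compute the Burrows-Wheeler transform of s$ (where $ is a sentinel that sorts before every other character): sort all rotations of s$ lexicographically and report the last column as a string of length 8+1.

b$bbaaaaa

rank  rotation   last
    0  $aabaabab  b
    1  aabaabab$  $
    2  aabab$aab  b
    3  ab$aabaab  b
    4  abaabab$a  a
    5  abab$aaba  a
    6  b$aabaaba  a
    7  baabab$aa  a
    8  bab$aabaa  a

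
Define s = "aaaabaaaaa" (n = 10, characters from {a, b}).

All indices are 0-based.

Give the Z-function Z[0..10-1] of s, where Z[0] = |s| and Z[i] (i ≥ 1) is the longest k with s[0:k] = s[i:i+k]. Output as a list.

[10, 3, 2, 1, 0, 4, 4, 3, 2, 1]

Z[0]=10
i=1: outside box; Z[1]=3 scan→box=[1,4)
i=2: min(r-i=2, Z[1]=3)=2; Z[2]=2
i=3: min(r-i=1, Z[2]=2)=1; Z[3]=1
i=4: outside box; Z[4]=0
i=5: outside box; Z[5]=4 scan→box=[5,9)
i=6: min(r-i=3, Z[1]=3)=3; Z[6]=4 scan→box=[6,10)
i=7: min(r-i=3, Z[1]=3)=3; Z[7]=3
i=8: min(r-i=2, Z[2]=2)=2; Z[8]=2
i=9: min(r-i=1, Z[3]=1)=1; Z[9]=1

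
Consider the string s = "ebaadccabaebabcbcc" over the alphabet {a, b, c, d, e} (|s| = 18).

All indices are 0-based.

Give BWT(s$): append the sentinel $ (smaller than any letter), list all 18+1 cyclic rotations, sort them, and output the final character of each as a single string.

rank  rotation             last
    0  $ebaadccabaebabcbcc  c
    1  aadccabaebabcbcc$eb  b
    2  abaebabcbcc$ebaadcc  c
    3  abcbcc$ebaadccabaeb  b
    4  adccabaebabcbcc$eba  a
    5  aebabcbcc$ebaadccab  b
    6  baadccabaebabcbcc$e  e
    7  babcbcc$ebaadccabae  e
    8  baebabcbcc$ebaadcca  a
    9  bcbcc$ebaadccabaeba  a
   10  bcc$ebaadccabaebabc  c
   11  c$ebaadccabaebabcbc  c
   12  cabaebabcbcc$ebaadc  c
   13  cbcc$ebaadccabaebab  b
   14  cc$ebaadccabaebabcb  b
   15  ccabaebabcbcc$ebaad  d
   16  dccabaebabcbcc$ebaa  a
   17  ebaadccabaebabcbcc$  $
   18  ebabcbcc$ebaadccaba  a

cbcbabeeaacccbbda$a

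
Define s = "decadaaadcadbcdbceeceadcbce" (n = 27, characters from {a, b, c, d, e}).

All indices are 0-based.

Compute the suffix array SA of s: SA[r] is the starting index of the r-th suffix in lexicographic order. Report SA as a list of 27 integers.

[5, 6, 3, 10, 7, 21, 12, 24, 15, 2, 9, 23, 13, 25, 19, 16, 4, 11, 14, 8, 22, 0, 26, 20, 1, 18, 17]

rank→(start, suffix):
  0 → (5, 'aaadcadbcdbceeceadcbce')
  1 → (6, 'aadcadbcdbceeceadcbce')
  2 → (3, 'adaaadcadbcdbceeceadcbce')
  3 → (10, 'adbcdbceeceadcbce')
  4 → (7, 'adcadbcdbceeceadcbce')
  5 → (21, 'adcbce')
  6 → (12, 'bcdbceeceadcbce')
  7 → (24, 'bce')
  8 → (15, 'bceeceadcbce')
  9 → (2, 'cadaaadcadbcdbceeceadcbce')
  10 → (9, 'cadbcdbceeceadcbce')
  11 → (23, 'cbce')
  12 → (13, 'cdbceeceadcbce')
  13 → (25, 'ce')
  14 → (19, 'ceadcbce')
  15 → (16, 'ceeceadcbce')
  16 → (4, 'daaadcadbcdbceeceadcbce')
  17 → (11, 'dbcdbceeceadcbce')
  18 → (14, 'dbceeceadcbce')
  19 → (8, 'dcadbcdbceeceadcbce')
  20 → (22, 'dcbce')
  21 → (0, 'decadaaadcadbcdbceeceadcbce')
  22 → (26, 'e')
  23 → (20, 'eadcbce')
  24 → (1, 'ecadaaadcadbcdbceeceadcbce')
  25 → (18, 'eceadcbce')
  26 → (17, 'eeceadcbce')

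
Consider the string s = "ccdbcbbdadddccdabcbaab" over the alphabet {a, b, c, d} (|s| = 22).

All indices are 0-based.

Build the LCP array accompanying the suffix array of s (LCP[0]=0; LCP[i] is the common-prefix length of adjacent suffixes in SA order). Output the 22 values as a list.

[0, 1, 2, 1, 0, 1, 1, 1, 3, 1, 0, 2, 1, 3, 1, 2, 0, 2, 1, 1, 1, 2]

sorted suffixes:
  #0 SA[0]=19  'aab'
  #1 SA[1]=20  'ab'
  #2 SA[2]=15  'abcbaab'
  #3 SA[3]=8  'adddccdabcbaab'
  #4 SA[4]=21  'b'
  #5 SA[5]=18  'baab'
  #6 SA[6]=5  'bbdadddccdabcbaab'
  #7 SA[7]=16  'bcbaab'
  #8 SA[8]=3  'bcbbdadddccdabcbaab'
  #9 SA[9]=6  'bdadddccdabcbaab'
  #10 SA[10]=17  'cbaab'
  #11 SA[11]=4  'cbbdadddccdabcbaab'
  #12 SA[12]=12  'ccdabcbaab'
  #13 SA[13]=0  'ccdbcbbdadddccdabcbaab'
  #14 SA[14]=13  'cdabcbaab'
  #15 SA[15]=1  'cdbcbbdadddccdabcbaab'
  #16 SA[16]=14  'dabcbaab'
  #17 SA[17]=7  'dadddccdabcbaab'
  #18 SA[18]=2  'dbcbbdadddccdabcbaab'
  #19 SA[19]=11  'dccdabcbaab'
  #20 SA[20]=10  'ddccdabcbaab'
  #21 SA[21]=9  'dddccdabcbaab'

SA = [19, 20, 15, 8, 21, 18, 5, 16, 3, 6, 17, 4, 12, 0, 13, 1, 14, 7, 2, 11, 10, 9]
i: (SA[i-1],SA[i]) lcp shared
  1: (19,20) 1 'a'
  2: (20,15) 2 'ab'
  3: (15,8) 1 'a'
  4: (8,21) 0 ''
  5: (21,18) 1 'b'
  6: (18,5) 1 'b'
  7: (5,16) 1 'b'
  8: (16,3) 3 'bcb'
  9: (3,6) 1 'b'
  10: (6,17) 0 ''
  11: (17,4) 2 'cb'
  12: (4,12) 1 'c'
  13: (12,0) 3 'ccd'
  14: (0,13) 1 'c'
  15: (13,1) 2 'cd'
  16: (1,14) 0 ''
  17: (14,7) 2 'da'
  18: (7,2) 1 'd'
  19: (2,11) 1 'd'
  20: (11,10) 1 'd'
  21: (10,9) 2 'dd'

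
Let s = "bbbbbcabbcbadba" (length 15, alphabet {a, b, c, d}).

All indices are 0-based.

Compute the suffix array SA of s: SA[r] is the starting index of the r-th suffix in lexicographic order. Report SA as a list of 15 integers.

sorted suffixes:
  #0 SA[0]=14  'a'
  #1 SA[1]=6  'abbcbadba'
  #2 SA[2]=11  'adba'
  #3 SA[3]=13  'ba'
  #4 SA[4]=10  'badba'
  #5 SA[5]=0  'bbbbbcabbcbadba'
  #6 SA[6]=1  'bbbbcabbcbadba'
  #7 SA[7]=2  'bbbcabbcbadba'
  #8 SA[8]=3  'bbcabbcbadba'
  #9 SA[9]=7  'bbcbadba'
  #10 SA[10]=4  'bcabbcbadba'
  #11 SA[11]=8  'bcbadba'
  #12 SA[12]=5  'cabbcbadba'
  #13 SA[13]=9  'cbadba'
  #14 SA[14]=12  'dba'

[14, 6, 11, 13, 10, 0, 1, 2, 3, 7, 4, 8, 5, 9, 12]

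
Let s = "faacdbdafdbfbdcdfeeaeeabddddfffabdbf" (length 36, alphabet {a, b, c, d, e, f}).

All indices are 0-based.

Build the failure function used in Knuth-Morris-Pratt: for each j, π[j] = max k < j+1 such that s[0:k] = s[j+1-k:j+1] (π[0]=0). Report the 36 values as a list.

[0, 0, 0, 0, 0, 0, 0, 0, 1, 0, 0, 1, 0, 0, 0, 0, 1, 0, 0, 0, 0, 0, 0, 0, 0, 0, 0, 0, 1, 1, 1, 2, 0, 0, 0, 1]

π[0] = 0
j=1 s[j]='a': π[1]=0 (border '')
j=2 s[j]='a': π[2]=0 (border '')
j=3 s[j]='c': π[3]=0 (border '')
j=4 s[j]='d': π[4]=0 (border '')
j=5 s[j]='b': π[5]=0 (border '')
j=6 s[j]='d': π[6]=0 (border '')
j=7 s[j]='a': π[7]=0 (border '')
j=8 s[j]='f': π[8]=1 (border 'f')
j=9 s[j]='d': k: 1→0; π[9]=0 (border '')
j=10 s[j]='b': π[10]=0 (border '')
j=11 s[j]='f': π[11]=1 (border 'f')
j=12 s[j]='b': k: 1→0; π[12]=0 (border '')
j=13 s[j]='d': π[13]=0 (border '')
j=14 s[j]='c': π[14]=0 (border '')
j=15 s[j]='d': π[15]=0 (border '')
j=16 s[j]='f': π[16]=1 (border 'f')
j=17 s[j]='e': k: 1→0; π[17]=0 (border '')
j=18 s[j]='e': π[18]=0 (border '')
j=19 s[j]='a': π[19]=0 (border '')
j=20 s[j]='e': π[20]=0 (border '')
j=21 s[j]='e': π[21]=0 (border '')
j=22 s[j]='a': π[22]=0 (border '')
j=23 s[j]='b': π[23]=0 (border '')
j=24 s[j]='d': π[24]=0 (border '')
j=25 s[j]='d': π[25]=0 (border '')
j=26 s[j]='d': π[26]=0 (border '')
j=27 s[j]='d': π[27]=0 (border '')
j=28 s[j]='f': π[28]=1 (border 'f')
j=29 s[j]='f': k: 1→0; π[29]=1 (border 'f')
j=30 s[j]='f': k: 1→0; π[30]=1 (border 'f')
j=31 s[j]='a': π[31]=2 (border 'fa')
j=32 s[j]='b': k: 2→0; π[32]=0 (border '')
j=33 s[j]='d': π[33]=0 (border '')
j=34 s[j]='b': π[34]=0 (border '')
j=35 s[j]='f': π[35]=1 (border 'f')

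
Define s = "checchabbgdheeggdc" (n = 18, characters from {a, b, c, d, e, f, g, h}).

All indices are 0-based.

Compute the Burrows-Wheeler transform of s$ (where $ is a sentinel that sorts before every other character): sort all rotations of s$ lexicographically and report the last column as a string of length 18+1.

chabdec$gghhegbeccd

rank  rotation             last
    0  $checchabbgdheeggdc  c
    1  abbgdheeggdc$checch  h
    2  bbgdheeggdc$checcha  a
    3  bgdheeggdc$checchab  b
    4  c$checchabbgdheeggd  d
    5  cchabbgdheeggdc$che  e
    6  chabbgdheeggdc$chec  c
    7  checchabbgdheeggdc$  $
    8  dc$checchabbgdheegg  g
    9  dheeggdc$checchabbg  g
   10  ecchabbgdheeggdc$ch  h
   11  eeggdc$checchabbgdh  h
   12  eggdc$checchabbgdhe  e
   13  gdc$checchabbgdheeg  g
   14  gdheeggdc$checchabb  b
   15  ggdc$checchabbgdhee  e
   16  habbgdheeggdc$checc  c
   17  hecchabbgdheeggdc$c  c
   18  heeggdc$checchabbgd  d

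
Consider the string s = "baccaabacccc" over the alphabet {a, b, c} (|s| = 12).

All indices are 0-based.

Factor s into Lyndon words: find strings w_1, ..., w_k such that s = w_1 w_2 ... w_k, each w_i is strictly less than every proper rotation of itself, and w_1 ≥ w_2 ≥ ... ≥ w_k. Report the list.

emit factor 1: 'b' (i=0, period=1)
emit factor 2: 'acc' (i=1, period=3)
emit factor 3: 'aabacccc' (i=4, period=8)

["b", "acc", "aabacccc"]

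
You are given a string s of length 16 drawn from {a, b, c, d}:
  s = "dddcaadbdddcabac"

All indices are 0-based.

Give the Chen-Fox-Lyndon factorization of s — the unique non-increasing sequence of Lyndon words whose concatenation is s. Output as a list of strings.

["d", "d", "d", "c", "aadbdddcabac"]

emit factor 1: 'd' (i=0, period=1)
emit factor 2: 'd' (i=1, period=1)
emit factor 3: 'd' (i=2, period=1)
emit factor 4: 'c' (i=3, period=1)
emit factor 5: 'aadbdddcabac' (i=4, period=12)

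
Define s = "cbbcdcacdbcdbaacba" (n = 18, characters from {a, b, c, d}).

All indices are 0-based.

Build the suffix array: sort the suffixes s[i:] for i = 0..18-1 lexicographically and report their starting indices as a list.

rank | idx | suffix
   0 |  17 | a
   1 |  13 | aacba
   2 |  14 | acba
   3 |   6 | acdbcdbaacba
   4 |  16 | ba
   5 |  12 | baacba
   6 |   1 | bbcdcacdbcdbaacba
   7 |   9 | bcdbaacba
   8 |   2 | bcdcacdbcdbaacba
   9 |   5 | cacdbcdbaacba
  10 |  15 | cba
  11 |   0 | cbbcdcacdbcdbaacba
  12 |  10 | cdbaacba
  13 |   7 | cdbcdbaacba
  14 |   3 | cdcacdbcdbaacba
  15 |  11 | dbaacba
  16 |   8 | dbcdbaacba
  17 |   4 | dcacdbcdbaacba

[17, 13, 14, 6, 16, 12, 1, 9, 2, 5, 15, 0, 10, 7, 3, 11, 8, 4]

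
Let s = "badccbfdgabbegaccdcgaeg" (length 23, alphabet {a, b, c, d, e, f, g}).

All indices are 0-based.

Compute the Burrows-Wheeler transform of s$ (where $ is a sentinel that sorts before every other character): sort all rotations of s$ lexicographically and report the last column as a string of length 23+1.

rank  rotation                  last
    0  $badccbfdgabbegaccdcgaeg  g
    1  abbegaccdcgaeg$badccbfdg  g
    2  accdcgaeg$badccbfdgabbeg  g
    3  adccbfdgabbegaccdcgaeg$b  b
    4  aeg$badccbfdgabbegaccdcg  g
    5  badccbfdgabbegaccdcgaeg$  $
    6  bbegaccdcgaeg$badccbfdga  a
    7  begaccdcgaeg$badccbfdgab  b
    8  bfdgabbegaccdcgaeg$badcc  c
    9  cbfdgabbegaccdcgaeg$badc  c
   10  ccbfdgabbegaccdcgaeg$bad  d
   11  ccdcgaeg$badccbfdgabbega  a
   12  cdcgaeg$badccbfdgabbegac  c
   13  cgaeg$badccbfdgabbegaccd  d
   14  dccbfdgabbegaccdcgaeg$ba  a
   15  dcgaeg$badccbfdgabbegacc  c
   16  dgabbegaccdcgaeg$badccbf  f
   17  eg$badccbfdgabbegaccdcga  a
   18  egaccdcgaeg$badccbfdgabb  b
   19  fdgabbegaccdcgaeg$badccb  b
   20  g$badccbfdgabbegaccdcgae  e
   21  gabbegaccdcgaeg$badccbfd  d
   22  gaccdcgaeg$badccbfdgabbe  e
   23  gaeg$badccbfdgabbegaccdc  c

gggbg$abccdacdacfabbedec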